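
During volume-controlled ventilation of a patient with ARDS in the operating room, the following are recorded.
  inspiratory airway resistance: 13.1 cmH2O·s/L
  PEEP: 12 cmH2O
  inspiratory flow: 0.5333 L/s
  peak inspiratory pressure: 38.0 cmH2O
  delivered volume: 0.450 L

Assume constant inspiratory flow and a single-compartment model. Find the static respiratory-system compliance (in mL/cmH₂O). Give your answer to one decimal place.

Equation of motion (constant flow): PIP = Vt/C + R·V̇ + PEEP.
Vt/C = PIP − R·V̇ − PEEP = 38.0 − 13.1×0.5333 − 12 = 38.0 − 6.986 − 12 = 19.014 cmH2O.
C = Vt / 19.014 = 450 / 19.014 = 23.667 mL/cmH2O.

23.7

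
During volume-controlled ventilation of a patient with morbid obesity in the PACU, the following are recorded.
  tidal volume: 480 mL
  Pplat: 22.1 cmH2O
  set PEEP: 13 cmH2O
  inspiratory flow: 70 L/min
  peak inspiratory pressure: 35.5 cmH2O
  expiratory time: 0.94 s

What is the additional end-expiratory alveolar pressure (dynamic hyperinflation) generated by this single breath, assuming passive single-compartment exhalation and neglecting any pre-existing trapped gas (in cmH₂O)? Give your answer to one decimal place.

1.9

Flow: 70 L/min ÷ 60 = 1.1667 L/s.
R = (PIP − Pplat)/V̇ = (35.5 − 22.1) / 1.1667 = 13.4/1.1667 = 11.485 cmH2O·s/L.
C = Vt/(Pplat − PEEP) = 480.0 / (22.1 − 13) = 480.0/9.1 = 52.747 mL/cmH2O.
τ = R × C = 11.485 × 0.05275 L/cmH2O = 0.6058 s.
Fraction remaining = e^(−Te/τ) = e^(−0.94/0.6058) = 0.2119; trapped volume = 480.0 × 0.2119 = 101.71 mL.
Additional alveolar pressure from trapping ≈ V_trapped / C = 101.71 / 52.747 = 1.928 cmH2O.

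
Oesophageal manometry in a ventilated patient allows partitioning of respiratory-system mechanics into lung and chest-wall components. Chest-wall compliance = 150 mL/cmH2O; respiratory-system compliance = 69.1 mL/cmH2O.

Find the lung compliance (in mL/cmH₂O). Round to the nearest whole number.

1/CL = 1/Crs − 1/Ccw.
1/CL = 1/69.1 − 1/150 = 0.007805.
CL = 128.12 mL/cmH2O.

128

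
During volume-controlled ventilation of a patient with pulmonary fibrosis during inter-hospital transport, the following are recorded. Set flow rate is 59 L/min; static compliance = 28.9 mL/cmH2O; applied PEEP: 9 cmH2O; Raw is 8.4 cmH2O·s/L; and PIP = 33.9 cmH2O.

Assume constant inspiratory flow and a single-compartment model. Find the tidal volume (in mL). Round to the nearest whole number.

Flow: 59 L/min ÷ 60 = 0.9833 L/s.
Equation of motion (constant flow): PIP = Vt/C + R·V̇ + PEEP.
Vt/C = PIP − R·V̇ − PEEP = 33.9 − 8.26 − 9 = 16.64 cmH2O.
Vt = C × 16.64 = 28.9 × 16.64 = 480.9 mL.

481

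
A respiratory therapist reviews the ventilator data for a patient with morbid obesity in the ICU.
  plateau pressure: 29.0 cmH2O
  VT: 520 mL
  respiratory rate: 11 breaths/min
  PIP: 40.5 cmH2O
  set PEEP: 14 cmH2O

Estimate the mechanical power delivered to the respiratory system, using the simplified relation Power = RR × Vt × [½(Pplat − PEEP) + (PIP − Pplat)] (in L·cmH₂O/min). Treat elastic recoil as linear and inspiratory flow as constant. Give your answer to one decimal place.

108.7

Per-breath work = Vt × [½(Pplat−PEEP) + (PIP−Pplat)] = 0.520 × [0.5×15.0 + 11.5] = 0.520 × 19.0 = 9.88 L·cmH2O.
Power = 11 × 9.88 = 108.68 L·cmH2O/min.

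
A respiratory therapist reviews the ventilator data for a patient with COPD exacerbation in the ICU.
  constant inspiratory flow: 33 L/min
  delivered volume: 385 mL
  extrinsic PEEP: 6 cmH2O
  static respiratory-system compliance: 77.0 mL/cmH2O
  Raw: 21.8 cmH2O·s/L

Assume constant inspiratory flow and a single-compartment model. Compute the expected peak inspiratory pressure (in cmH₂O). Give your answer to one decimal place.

Flow: 33 L/min ÷ 60 = 0.55 L/s.
Equation of motion (constant flow): PIP = Vt/C + R·V̇ + PEEP.
PIP = 385/77.0 + 21.8×0.55 + 6 = 5.0 + 11.99 + 6 = 22.99 cmH2O.

23.0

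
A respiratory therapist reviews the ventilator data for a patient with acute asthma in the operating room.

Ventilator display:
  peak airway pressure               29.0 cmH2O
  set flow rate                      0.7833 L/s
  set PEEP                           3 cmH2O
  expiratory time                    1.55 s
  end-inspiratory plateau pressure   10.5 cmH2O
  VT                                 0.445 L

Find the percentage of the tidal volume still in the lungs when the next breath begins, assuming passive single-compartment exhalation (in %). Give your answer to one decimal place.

R = (PIP − Pplat)/V̇ = (29.0 − 10.5) / 0.7833 = 18.5/0.7833 = 23.618 cmH2O·s/L.
C = Vt/(Pplat − PEEP) = 445.0 / (10.5 − 3) = 445.0/7.5 = 59.333 mL/cmH2O.
τ = R × C = 23.618 × 0.05933 L/cmH2O = 1.401 s.
Fraction remaining at end-expiration = e^(−Te/τ) = e^(−1.55/1.401) = 0.3308 → 33.08%.

33.1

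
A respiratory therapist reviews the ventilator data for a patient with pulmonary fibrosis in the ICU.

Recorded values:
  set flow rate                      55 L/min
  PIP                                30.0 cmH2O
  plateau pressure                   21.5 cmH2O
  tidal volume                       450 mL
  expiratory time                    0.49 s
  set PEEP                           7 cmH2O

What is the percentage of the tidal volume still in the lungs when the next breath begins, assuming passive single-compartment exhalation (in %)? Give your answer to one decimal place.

Flow: 55 L/min ÷ 60 = 0.9167 L/s.
R = (PIP − Pplat)/V̇ = (30.0 − 21.5) / 0.9167 = 8.5/0.9167 = 9.272 cmH2O·s/L.
C = Vt/(Pplat − PEEP) = 450.0 / (21.5 − 7) = 450.0/14.5 = 31.034 mL/cmH2O.
τ = R × C = 9.272 × 0.03103 L/cmH2O = 0.2877 s.
Fraction remaining at end-expiration = e^(−Te/τ) = e^(−0.49/0.2877) = 0.1821 → 18.21%.

18.2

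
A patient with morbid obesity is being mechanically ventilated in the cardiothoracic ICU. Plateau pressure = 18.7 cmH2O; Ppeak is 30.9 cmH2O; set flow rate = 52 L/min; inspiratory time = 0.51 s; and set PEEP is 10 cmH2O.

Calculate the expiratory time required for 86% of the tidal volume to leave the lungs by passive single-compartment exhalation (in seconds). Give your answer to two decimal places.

Flow: 52 L/min ÷ 60 = 0.8667 L/s.
Vt = flow × Ti = 0.8667 L/s × 0.51 s × 1000 mL/L = 442.02 mL.
R = (PIP − Pplat)/V̇ = (30.9 − 18.7) / 0.8667 = 12.2/0.8667 = 14.076 cmH2O·s/L.
C = Vt/(Pplat − PEEP) = 442.02 / (18.7 − 10) = 442.02/8.7 = 50.807 mL/cmH2O.
τ = R × C = 14.076 × 0.05081 L/cmH2O = 0.7152 s.
t = −τ·ln(1 − 0.86) = −0.7152·ln(0.14) = 1.406 s.

1.41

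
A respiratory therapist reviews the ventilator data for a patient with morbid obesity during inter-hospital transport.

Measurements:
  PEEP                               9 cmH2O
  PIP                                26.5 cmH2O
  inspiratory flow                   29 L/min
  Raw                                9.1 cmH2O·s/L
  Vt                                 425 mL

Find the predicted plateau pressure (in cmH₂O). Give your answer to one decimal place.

Flow: 29 L/min ÷ 60 = 0.4833 L/s.
Pplat = PIP − Raw × flow = 26.5 − 9.1 × 0.4833 = 26.5 − 4.398 = 22.102 cmH2O.

22.1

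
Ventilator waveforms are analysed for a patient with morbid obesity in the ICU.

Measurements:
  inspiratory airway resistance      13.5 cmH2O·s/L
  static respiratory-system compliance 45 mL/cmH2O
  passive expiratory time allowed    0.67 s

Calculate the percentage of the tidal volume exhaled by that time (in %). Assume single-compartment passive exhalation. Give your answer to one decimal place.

τ = R × C = 13.5 × 45 mL/cmH2O = 13.5 × 0.045 L/cmH2O = 0.6075 s.
Passive exhalation: V(t)/V₀ = e^(−t/τ) = e^(−0.67/0.6075) = 0.3319.
Fraction exhaled = 1 − 0.3319 = 0.6681 → 66.81%.

66.8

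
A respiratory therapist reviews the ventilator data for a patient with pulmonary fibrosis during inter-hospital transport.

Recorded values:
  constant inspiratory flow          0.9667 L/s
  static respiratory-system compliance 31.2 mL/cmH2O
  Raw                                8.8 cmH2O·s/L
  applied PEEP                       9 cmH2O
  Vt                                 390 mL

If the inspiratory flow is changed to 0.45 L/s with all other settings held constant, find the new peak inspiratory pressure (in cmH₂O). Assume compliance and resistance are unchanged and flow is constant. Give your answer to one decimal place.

25.5

PIP = Vt/C + R·V̇ + PEEP (constant-flow equation of motion).
Only the resistive term changes: ΔPIP = R × ΔV̇ = 8.8 × (0.45 − 0.9667) = 8.8 × -0.5167 = -4.547 cmH2O.
Original PIP = 390/31.2 + 8.8×0.9667 + 9 = 30.007 cmH2O; new PIP = 30.007 + (-4.547) = 25.46 cmH2O.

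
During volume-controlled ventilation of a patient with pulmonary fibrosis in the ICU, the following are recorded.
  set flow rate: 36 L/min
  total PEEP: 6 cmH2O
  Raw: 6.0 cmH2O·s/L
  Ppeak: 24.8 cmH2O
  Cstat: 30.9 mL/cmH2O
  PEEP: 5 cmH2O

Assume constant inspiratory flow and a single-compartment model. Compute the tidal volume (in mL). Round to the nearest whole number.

Flow: 36 L/min ÷ 60 = 0.6 L/s.
Total PEEP = 6 cmH2O (set 5 + intrinsic 1); this is the baseline alveolar pressure.
Equation of motion (constant flow): PIP = Vt/C + R·V̇ + PEEP.
Vt/C = PIP − R·V̇ − PEEP = 24.8 − 3.6 − 6 = 15.2 cmH2O.
Vt = C × 15.2 = 30.9 × 15.2 = 469.68 mL.

470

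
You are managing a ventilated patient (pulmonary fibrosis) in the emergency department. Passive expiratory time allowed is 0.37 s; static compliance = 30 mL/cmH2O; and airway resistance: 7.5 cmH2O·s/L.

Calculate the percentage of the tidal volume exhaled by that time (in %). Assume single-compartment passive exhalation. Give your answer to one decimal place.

80.7

τ = R × C = 7.5 × 30 mL/cmH2O = 7.5 × 0.030 L/cmH2O = 0.225 s.
Passive exhalation: V(t)/V₀ = e^(−t/τ) = e^(−0.37/0.225) = 0.1931.
Fraction exhaled = 1 − 0.1931 = 0.8069 → 80.69%.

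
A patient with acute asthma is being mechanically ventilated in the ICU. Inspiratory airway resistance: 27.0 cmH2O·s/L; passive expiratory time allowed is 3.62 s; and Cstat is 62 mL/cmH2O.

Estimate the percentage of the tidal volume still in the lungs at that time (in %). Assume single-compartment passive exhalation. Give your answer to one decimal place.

11.5

τ = R × C = 27.0 × 62 mL/cmH2O = 27.0 × 0.062 L/cmH2O = 1.674 s.
Passive exhalation: V(t)/V₀ = e^(−t/τ) = e^(−3.62/1.674) = 0.115.
Fraction remaining = 0.115 → 11.5%.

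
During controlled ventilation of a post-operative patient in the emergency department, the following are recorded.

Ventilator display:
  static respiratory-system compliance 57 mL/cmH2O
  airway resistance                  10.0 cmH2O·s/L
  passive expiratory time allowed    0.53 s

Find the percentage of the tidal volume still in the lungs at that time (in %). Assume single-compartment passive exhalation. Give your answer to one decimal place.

39.5

τ = R × C = 10.0 × 57 mL/cmH2O = 10.0 × 0.057 L/cmH2O = 0.57 s.
Passive exhalation: V(t)/V₀ = e^(−t/τ) = e^(−0.53/0.57) = 0.3946.
Fraction remaining = 0.3946 → 39.46%.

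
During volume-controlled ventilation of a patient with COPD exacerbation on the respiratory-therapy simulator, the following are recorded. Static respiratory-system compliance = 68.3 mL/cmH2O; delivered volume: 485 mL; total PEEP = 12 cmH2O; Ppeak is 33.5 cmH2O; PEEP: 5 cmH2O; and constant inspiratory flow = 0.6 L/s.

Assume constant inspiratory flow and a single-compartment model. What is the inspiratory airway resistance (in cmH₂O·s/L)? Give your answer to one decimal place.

Total PEEP = 12 cmH2O (set 5 + intrinsic 7); this is the baseline alveolar pressure.
Equation of motion (constant flow): PIP = Vt/C + R·V̇ + PEEP.
R·V̇ = PIP − Vt/C − PEEP = 33.5 − 485/68.3 − 12 = 33.5 − 7.101 − 12 = 14.399 cmH2O.
R = 14.399 / 0.6 = 23.998 cmH2O·s/L.

24.0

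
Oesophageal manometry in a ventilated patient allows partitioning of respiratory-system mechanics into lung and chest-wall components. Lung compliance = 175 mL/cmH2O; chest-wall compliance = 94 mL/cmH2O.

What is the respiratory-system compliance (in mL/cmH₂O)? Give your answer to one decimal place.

Lung and chest wall are elastances in series: 1/Crs = 1/CL + 1/Ccw.
1/Crs = 1/175 + 1/94 = 0.01635.
Crs = 61.162 mL/cmH2O.

61.2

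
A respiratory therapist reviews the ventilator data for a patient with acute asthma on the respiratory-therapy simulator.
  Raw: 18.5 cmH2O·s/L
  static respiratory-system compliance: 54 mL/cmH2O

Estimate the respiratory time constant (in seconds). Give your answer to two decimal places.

τ = R × C = 18.5 × 54 mL/cmH2O = 18.5 × 0.054 L/cmH2O = 0.999 s.

1.00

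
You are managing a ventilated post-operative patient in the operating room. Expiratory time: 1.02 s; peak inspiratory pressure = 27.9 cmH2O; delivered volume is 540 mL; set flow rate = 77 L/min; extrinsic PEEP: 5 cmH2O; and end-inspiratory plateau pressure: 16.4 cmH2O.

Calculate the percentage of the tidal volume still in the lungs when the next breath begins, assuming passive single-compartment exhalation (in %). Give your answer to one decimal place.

Flow: 77 L/min ÷ 60 = 1.2833 L/s.
R = (PIP − Pplat)/V̇ = (27.9 − 16.4) / 1.2833 = 11.5/1.2833 = 8.961 cmH2O·s/L.
C = Vt/(Pplat − PEEP) = 540.0 / (16.4 − 5) = 540.0/11.4 = 47.368 mL/cmH2O.
τ = R × C = 8.961 × 0.04737 L/cmH2O = 0.4245 s.
Fraction remaining at end-expiration = e^(−Te/τ) = e^(−1.02/0.4245) = 0.09046 → 9.046%.

9.0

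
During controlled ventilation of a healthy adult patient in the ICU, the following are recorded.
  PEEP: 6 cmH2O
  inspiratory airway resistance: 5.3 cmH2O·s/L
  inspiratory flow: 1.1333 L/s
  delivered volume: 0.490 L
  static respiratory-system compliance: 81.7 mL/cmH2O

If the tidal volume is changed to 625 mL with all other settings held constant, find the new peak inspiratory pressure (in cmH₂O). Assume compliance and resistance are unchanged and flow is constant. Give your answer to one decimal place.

PIP = Vt/C + R·V̇ + PEEP (constant-flow equation of motion).
Only the elastic term changes: ΔPIP = ΔVt / C = (625 − 490) / 81.7 = 1.652 cmH2O.
Original PIP = 490/81.7 + 5.3×1.1333 + 6 = 18.004 cmH2O; new PIP = 18.004 + (1.652) = 19.656 cmH2O.

19.7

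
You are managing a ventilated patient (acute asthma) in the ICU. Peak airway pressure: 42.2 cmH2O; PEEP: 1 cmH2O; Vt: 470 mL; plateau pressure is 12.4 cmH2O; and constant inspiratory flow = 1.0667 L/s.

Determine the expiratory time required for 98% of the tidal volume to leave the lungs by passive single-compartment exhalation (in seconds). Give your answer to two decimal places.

R = (PIP − Pplat)/V̇ = (42.2 − 12.4) / 1.0667 = 29.8/1.0667 = 27.937 cmH2O·s/L.
C = Vt/(Pplat − PEEP) = 470.0 / (12.4 − 1) = 470.0/11.4 = 41.228 mL/cmH2O.
τ = R × C = 27.937 × 0.04123 L/cmH2O = 1.152 s.
t = −τ·ln(1 − 0.98) = −1.152·ln(0.02) = 4.507 s.

4.51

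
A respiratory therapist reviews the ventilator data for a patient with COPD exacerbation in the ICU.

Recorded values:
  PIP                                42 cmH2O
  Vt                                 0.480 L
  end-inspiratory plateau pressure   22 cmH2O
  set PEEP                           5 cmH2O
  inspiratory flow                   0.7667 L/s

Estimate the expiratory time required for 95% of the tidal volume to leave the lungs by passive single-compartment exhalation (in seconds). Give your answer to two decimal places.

2.21

R = (PIP − Pplat)/V̇ = (42 − 22) / 0.7667 = 20.0/0.7667 = 26.086 cmH2O·s/L.
C = Vt/(Pplat − PEEP) = 480.0 / (22 − 5) = 480.0/17.0 = 28.235 mL/cmH2O.
τ = R × C = 26.086 × 0.02824 L/cmH2O = 0.7367 s.
t = −τ·ln(1 − 0.95) = −0.7367·ln(0.05) = 2.207 s.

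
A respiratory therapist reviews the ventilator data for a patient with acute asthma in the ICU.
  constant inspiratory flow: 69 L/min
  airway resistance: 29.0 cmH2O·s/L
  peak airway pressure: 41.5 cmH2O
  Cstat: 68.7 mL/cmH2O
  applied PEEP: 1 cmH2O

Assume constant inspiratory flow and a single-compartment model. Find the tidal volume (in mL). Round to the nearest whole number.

Flow: 69 L/min ÷ 60 = 1.15 L/s.
Equation of motion (constant flow): PIP = Vt/C + R·V̇ + PEEP.
Vt/C = PIP − R·V̇ − PEEP = 41.5 − 33.35 − 1 = 7.15 cmH2O.
Vt = C × 7.15 = 68.7 × 7.15 = 491.21 mL.

491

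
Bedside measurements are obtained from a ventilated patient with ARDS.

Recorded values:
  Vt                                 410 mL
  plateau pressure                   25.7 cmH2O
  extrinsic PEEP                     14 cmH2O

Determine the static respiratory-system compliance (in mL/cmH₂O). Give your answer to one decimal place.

Cstat = Vt / (Pplat − PEEP) = 410 / (25.7 − 14) = 410 / 11.7 = 35.043 mL/cmH2O.

35.0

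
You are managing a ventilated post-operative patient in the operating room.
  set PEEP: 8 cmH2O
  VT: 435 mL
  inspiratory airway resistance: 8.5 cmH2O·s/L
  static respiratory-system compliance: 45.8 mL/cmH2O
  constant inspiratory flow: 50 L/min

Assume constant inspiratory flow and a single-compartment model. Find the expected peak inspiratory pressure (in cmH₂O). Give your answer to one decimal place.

Flow: 50 L/min ÷ 60 = 0.8333 L/s.
Equation of motion (constant flow): PIP = Vt/C + R·V̇ + PEEP.
PIP = 435/45.8 + 8.5×0.8333 + 8 = 9.498 + 7.083 + 8 = 24.581 cmH2O.

24.6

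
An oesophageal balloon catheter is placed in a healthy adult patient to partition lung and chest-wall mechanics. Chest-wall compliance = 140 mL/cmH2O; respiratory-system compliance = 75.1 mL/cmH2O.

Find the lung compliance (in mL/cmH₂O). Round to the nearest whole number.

1/CL = 1/Crs − 1/Ccw.
1/CL = 1/75.1 − 1/140 = 0.006173.
CL = 162.0 mL/cmH2O.

162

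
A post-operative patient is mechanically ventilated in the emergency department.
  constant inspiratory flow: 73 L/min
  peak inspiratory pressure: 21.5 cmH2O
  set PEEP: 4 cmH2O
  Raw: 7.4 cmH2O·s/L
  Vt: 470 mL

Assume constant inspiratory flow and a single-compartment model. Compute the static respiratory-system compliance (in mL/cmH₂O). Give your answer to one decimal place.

55.3

Flow: 73 L/min ÷ 60 = 1.2167 L/s.
Equation of motion (constant flow): PIP = Vt/C + R·V̇ + PEEP.
Vt/C = PIP − R·V̇ − PEEP = 21.5 − 7.4×1.2167 − 4 = 21.5 − 9.004 − 4 = 8.496 cmH2O.
C = Vt / 8.496 = 470 / 8.496 = 55.32 mL/cmH2O.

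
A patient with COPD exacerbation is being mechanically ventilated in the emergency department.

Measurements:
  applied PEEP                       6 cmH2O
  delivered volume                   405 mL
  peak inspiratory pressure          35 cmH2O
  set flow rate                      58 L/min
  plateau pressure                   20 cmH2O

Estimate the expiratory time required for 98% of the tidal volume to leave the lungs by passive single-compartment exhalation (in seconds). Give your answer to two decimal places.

1.76

Flow: 58 L/min ÷ 60 = 0.9667 L/s.
R = (PIP − Pplat)/V̇ = (35 − 20) / 0.9667 = 15.0/0.9667 = 15.517 cmH2O·s/L.
C = Vt/(Pplat − PEEP) = 405.0 / (20 − 6) = 405.0/14.0 = 28.929 mL/cmH2O.
τ = R × C = 15.517 × 0.02893 L/cmH2O = 0.4489 s.
t = −τ·ln(1 − 0.98) = −0.4489·ln(0.02) = 1.756 s.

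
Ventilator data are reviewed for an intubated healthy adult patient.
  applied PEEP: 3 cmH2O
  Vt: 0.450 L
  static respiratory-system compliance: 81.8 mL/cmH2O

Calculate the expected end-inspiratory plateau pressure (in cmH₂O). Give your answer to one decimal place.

8.5

Pplat = PEEP + Vt / Cstat = 3 + 450 / 81.8 = 3 + 5.501 = 8.501 cmH2O.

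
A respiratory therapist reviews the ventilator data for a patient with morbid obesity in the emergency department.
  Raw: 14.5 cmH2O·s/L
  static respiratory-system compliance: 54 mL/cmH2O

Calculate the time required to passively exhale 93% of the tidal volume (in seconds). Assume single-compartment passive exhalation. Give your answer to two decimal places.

τ = R × C = 14.5 × 54 mL/cmH2O = 14.5 × 0.054 L/cmH2O = 0.783 s.
Exhaled fraction f = 1 − e^(−t/τ) → t = −τ·ln(1 − f) = −0.783·ln(0.07) = 2.082 s.

2.08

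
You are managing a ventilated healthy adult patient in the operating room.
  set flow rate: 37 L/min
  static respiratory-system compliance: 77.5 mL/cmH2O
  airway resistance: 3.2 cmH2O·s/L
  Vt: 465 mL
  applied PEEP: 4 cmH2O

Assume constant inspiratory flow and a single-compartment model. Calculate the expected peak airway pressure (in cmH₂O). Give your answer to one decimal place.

12.0

Flow: 37 L/min ÷ 60 = 0.6167 L/s.
Equation of motion (constant flow): PIP = Vt/C + R·V̇ + PEEP.
PIP = 465/77.5 + 3.2×0.6167 + 4 = 6.0 + 1.973 + 4 = 11.973 cmH2O.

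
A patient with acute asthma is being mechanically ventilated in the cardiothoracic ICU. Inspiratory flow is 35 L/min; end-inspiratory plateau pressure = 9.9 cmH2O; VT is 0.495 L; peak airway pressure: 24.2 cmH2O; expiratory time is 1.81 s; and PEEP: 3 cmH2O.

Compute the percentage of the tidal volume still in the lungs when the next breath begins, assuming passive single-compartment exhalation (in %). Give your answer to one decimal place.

35.7

Flow: 35 L/min ÷ 60 = 0.5833 L/s.
R = (PIP − Pplat)/V̇ = (24.2 − 9.9) / 0.5833 = 14.3/0.5833 = 24.516 cmH2O·s/L.
C = Vt/(Pplat − PEEP) = 495.0 / (9.9 − 3) = 495.0/6.9 = 71.739 mL/cmH2O.
τ = R × C = 24.516 × 0.07174 L/cmH2O = 1.759 s.
Fraction remaining at end-expiration = e^(−Te/τ) = e^(−1.81/1.759) = 0.3574 → 35.74%.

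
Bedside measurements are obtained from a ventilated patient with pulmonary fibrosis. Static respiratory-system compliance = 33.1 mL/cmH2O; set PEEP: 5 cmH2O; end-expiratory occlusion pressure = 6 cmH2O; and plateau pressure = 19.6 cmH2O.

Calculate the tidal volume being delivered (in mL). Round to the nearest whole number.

450

End-expiratory occlusion gives total PEEP = 6 cmH2O (intrinsic PEEP = 6 − 5 = 1). Use total PEEP for the elastic gradient.
Vt = Cstat × (Pplat − PEEPtotal) = 33.1 × (19.6 − 6) = 33.1 × 13.6 = 450.16 mL.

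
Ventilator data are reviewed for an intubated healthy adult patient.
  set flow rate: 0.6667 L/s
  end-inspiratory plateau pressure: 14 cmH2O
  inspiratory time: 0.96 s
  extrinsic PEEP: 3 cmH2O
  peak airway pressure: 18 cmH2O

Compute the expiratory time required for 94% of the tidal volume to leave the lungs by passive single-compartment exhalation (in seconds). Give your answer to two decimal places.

0.98

Vt = flow × Ti = 0.6667 L/s × 0.96 s × 1000 mL/L = 640.03 mL.
R = (PIP − Pplat)/V̇ = (18 − 14) / 0.6667 = 4.0/0.6667 = 6.0 cmH2O·s/L.
C = Vt/(Pplat − PEEP) = 640.03 / (14 − 3) = 640.03/11.0 = 58.185 mL/cmH2O.
τ = R × C = 6.0 × 0.05819 L/cmH2O = 0.3491 s.
t = −τ·ln(1 − 0.94) = −0.3491·ln(0.06) = 0.9822 s.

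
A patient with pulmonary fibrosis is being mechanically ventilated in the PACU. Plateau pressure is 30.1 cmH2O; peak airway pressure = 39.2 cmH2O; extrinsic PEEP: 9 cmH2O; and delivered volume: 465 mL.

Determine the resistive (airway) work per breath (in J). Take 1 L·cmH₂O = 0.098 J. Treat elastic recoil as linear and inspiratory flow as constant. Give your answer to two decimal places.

With constant inspiratory flow the resistive pressure is constant at PIP − Pplat = 39.2 − 30.1 = 9.1 cmH2O, so resistive work = 9.1 × 0.465 = 4.232 L·cmH2O.
× 0.098 J/(L·cmH2O) → 0.4147 J.

0.41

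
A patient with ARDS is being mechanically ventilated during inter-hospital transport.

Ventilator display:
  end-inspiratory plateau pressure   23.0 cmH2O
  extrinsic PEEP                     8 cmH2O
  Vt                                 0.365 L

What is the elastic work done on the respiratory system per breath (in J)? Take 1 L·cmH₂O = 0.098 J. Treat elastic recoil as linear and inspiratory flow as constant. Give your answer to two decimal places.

0.27

Elastic work ≈ ½ × (Pplat − PEEP) × Vt = 0.5 × (23.0 − 8) × 0.365 L = 0.5 × 15.0 × 0.365 = 2.738 L·cmH2O.
× 0.098 J/(L·cmH2O) → 0.2683 J.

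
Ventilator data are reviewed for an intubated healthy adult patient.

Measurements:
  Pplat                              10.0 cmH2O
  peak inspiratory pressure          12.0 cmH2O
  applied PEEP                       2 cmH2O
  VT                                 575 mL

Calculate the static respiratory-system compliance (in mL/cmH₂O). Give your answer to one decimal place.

71.9

Cstat = Vt / (Pplat − PEEP) = 575 / (10.0 − 2) = 575 / 8.0 = 71.875 mL/cmH2O.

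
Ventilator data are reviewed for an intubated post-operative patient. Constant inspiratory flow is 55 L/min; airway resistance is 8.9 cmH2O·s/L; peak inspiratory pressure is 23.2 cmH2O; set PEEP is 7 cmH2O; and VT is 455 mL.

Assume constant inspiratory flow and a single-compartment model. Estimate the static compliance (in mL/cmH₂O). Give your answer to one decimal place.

Flow: 55 L/min ÷ 60 = 0.9167 L/s.
Equation of motion (constant flow): PIP = Vt/C + R·V̇ + PEEP.
Vt/C = PIP − R·V̇ − PEEP = 23.2 − 8.9×0.9167 − 7 = 23.2 − 8.159 − 7 = 8.041 cmH2O.
C = Vt / 8.041 = 455 / 8.041 = 56.585 mL/cmH2O.

56.6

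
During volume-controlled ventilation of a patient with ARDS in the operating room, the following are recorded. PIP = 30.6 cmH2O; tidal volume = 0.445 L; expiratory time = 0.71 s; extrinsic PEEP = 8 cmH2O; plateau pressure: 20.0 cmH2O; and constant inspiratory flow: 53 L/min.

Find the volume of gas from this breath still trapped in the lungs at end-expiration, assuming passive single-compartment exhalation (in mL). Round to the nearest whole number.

Flow: 53 L/min ÷ 60 = 0.8833 L/s.
R = (PIP − Pplat)/V̇ = (30.6 − 20.0) / 0.8833 = 10.6/0.8833 = 12.0 cmH2O·s/L.
C = Vt/(Pplat − PEEP) = 445.0 / (20.0 − 8) = 445.0/12.0 = 37.083 mL/cmH2O.
τ = R × C = 12.0 × 0.03708 L/cmH2O = 0.445 s.
Fraction remaining = e^(−Te/τ) = e^(−0.71/0.445) = 0.2028.
Trapped volume = 445.0 × 0.2028 = 90.246 mL.

90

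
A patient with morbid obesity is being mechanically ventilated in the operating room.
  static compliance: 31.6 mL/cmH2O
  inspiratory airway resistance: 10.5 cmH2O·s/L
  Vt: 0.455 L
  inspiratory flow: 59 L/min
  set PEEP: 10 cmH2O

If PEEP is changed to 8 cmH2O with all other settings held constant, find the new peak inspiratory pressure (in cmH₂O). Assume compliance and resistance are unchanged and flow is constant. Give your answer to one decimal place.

32.7

Flow: 59 L/min ÷ 60 = 0.9833 L/s.
PIP = Vt/C + R·V̇ + PEEP (constant-flow equation of motion).
Only the baseline term changes: ΔPIP = ΔPEEP = 8 − 10 = -2.0 cmH2O.
Original PIP = 455/31.6 + 10.5×0.9833 + 10 = 34.723 cmH2O; new PIP = 34.723 + (-2.0) = 32.723 cmH2O.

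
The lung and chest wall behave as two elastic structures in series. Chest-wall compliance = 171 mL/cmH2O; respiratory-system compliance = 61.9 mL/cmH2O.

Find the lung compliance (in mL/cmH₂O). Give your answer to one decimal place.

97.0

1/CL = 1/Crs − 1/Ccw.
1/CL = 1/61.9 − 1/171 = 0.01031.
CL = 96.993 mL/cmH2O.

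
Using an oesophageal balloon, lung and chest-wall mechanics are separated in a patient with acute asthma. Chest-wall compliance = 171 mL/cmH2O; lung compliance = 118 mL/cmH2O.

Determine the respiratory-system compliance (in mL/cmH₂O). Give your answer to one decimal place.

Lung and chest wall are elastances in series: 1/Crs = 1/CL + 1/Ccw.
1/Crs = 1/118 + 1/171 = 0.01432.
Crs = 69.832 mL/cmH2O.

69.8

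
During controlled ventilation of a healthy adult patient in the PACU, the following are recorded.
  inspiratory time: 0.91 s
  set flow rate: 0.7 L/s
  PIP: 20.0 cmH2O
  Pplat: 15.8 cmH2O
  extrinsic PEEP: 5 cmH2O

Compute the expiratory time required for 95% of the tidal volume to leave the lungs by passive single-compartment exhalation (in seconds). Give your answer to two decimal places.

Vt = flow × Ti = 0.7 L/s × 0.91 s × 1000 mL/L = 637.0 mL.
R = (PIP − Pplat)/V̇ = (20.0 − 15.8) / 0.7 = 4.2/0.7 = 6.0 cmH2O·s/L.
C = Vt/(Pplat − PEEP) = 637.0 / (15.8 − 5) = 637.0/10.8 = 58.981 mL/cmH2O.
τ = R × C = 6.0 × 0.05898 L/cmH2O = 0.3539 s.
t = −τ·ln(1 − 0.95) = −0.3539·ln(0.05) = 1.06 s.

1.06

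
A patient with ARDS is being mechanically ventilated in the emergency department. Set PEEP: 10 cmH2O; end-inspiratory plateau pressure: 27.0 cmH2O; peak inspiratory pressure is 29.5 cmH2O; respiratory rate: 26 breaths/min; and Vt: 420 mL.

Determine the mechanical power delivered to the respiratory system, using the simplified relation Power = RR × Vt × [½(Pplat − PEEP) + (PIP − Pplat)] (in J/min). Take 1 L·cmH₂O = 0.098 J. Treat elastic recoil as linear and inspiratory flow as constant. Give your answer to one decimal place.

Per-breath work = Vt × [½(Pplat−PEEP) + (PIP−Pplat)] = 0.420 × [0.5×17.0 + 2.5] = 0.420 × 11.0 = 4.62 L·cmH2O.
Power = 26 × 4.62 = 120.12 L·cmH2O/min.
× 0.098 J/(L·cmH2O) → 11.772 J/min.

11.8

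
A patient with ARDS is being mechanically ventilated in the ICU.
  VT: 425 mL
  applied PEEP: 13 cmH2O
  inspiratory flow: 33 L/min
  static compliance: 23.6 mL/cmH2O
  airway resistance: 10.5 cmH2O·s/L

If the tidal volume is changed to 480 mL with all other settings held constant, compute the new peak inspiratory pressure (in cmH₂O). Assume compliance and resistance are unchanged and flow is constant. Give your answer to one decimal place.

39.1

Flow: 33 L/min ÷ 60 = 0.55 L/s.
PIP = Vt/C + R·V̇ + PEEP (constant-flow equation of motion).
Only the elastic term changes: ΔPIP = ΔVt / C = (480 − 425) / 23.6 = 2.331 cmH2O.
Original PIP = 425/23.6 + 10.5×0.55 + 13 = 36.783 cmH2O; new PIP = 36.783 + (2.331) = 39.114 cmH2O.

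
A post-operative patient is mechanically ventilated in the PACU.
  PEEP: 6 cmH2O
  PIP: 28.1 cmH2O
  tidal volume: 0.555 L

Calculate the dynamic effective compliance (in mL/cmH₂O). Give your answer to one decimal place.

25.1

Dynamic compliance = Vt / (PIP − PEEP) = 555 / (28.1 − 6) = 555 / 22.1 = 25.113 mL/cmH2O.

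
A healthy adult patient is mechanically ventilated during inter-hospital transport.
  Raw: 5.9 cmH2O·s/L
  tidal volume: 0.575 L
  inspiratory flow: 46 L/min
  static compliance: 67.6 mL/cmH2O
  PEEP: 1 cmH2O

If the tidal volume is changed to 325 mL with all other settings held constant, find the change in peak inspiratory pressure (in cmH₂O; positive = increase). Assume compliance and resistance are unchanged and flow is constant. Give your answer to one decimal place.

PIP = Vt/C + R·V̇ + PEEP (constant-flow equation of motion).
Only the elastic term changes: ΔPIP = ΔVt / C = (325 − 575) / 67.6 = -3.698 cmH2O.

-3.7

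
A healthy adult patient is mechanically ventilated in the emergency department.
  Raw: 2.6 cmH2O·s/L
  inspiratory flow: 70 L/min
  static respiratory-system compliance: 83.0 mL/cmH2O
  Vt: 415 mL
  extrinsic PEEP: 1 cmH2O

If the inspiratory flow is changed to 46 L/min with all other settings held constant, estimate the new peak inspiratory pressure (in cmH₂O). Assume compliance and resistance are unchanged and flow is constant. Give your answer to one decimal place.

Flow: 70 L/min ÷ 60 = 1.1667 L/s.
New flow: 46 L/min ÷ 60 = 0.7667 L/s.
PIP = Vt/C + R·V̇ + PEEP (constant-flow equation of motion).
Only the resistive term changes: ΔPIP = R × ΔV̇ = 2.6 × (0.7667 − 1.1667) = 2.6 × -0.4 = -1.04 cmH2O.
Original PIP = 415/83.0 + 2.6×1.1667 + 1 = 9.033 cmH2O; new PIP = 9.033 + (-1.04) = 7.993 cmH2O.

8.0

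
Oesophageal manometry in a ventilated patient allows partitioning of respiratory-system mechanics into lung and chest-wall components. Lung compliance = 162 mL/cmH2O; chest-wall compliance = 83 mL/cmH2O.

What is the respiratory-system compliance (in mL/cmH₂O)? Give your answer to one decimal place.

54.9

Lung and chest wall are elastances in series: 1/Crs = 1/CL + 1/Ccw.
1/Crs = 1/162 + 1/83 = 0.01822.
Crs = 54.885 mL/cmH2O.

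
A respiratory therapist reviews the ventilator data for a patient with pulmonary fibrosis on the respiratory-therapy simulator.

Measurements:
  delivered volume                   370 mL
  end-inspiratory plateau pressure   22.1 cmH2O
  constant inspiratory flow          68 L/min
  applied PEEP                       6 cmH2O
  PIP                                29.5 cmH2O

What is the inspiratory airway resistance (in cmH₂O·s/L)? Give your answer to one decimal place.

6.5

Flow: 68 L/min ÷ 60 = 1.1333 L/s.
Raw = (PIP − Pplat) / flow = (29.5 − 22.1) / 1.1333 = 7.4 / 1.1333 = 6.53 cmH2O·s/L.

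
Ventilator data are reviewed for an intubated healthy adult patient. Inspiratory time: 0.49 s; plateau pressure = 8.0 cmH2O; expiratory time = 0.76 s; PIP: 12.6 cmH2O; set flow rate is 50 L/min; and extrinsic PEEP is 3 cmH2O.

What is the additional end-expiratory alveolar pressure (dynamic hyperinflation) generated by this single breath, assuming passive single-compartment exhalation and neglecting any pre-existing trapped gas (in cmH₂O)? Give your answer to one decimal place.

Flow: 50 L/min ÷ 60 = 0.8333 L/s.
Vt = flow × Ti = 0.8333 L/s × 0.49 s × 1000 mL/L = 408.32 mL.
R = (PIP − Pplat)/V̇ = (12.6 − 8.0) / 0.8333 = 4.6/0.8333 = 5.52 cmH2O·s/L.
C = Vt/(Pplat − PEEP) = 408.32 / (8.0 − 3) = 408.32/5.0 = 81.664 mL/cmH2O.
τ = R × C = 5.52 × 0.08166 L/cmH2O = 0.4508 s.
Fraction remaining = e^(−Te/τ) = e^(−0.76/0.4508) = 0.1853; trapped volume = 408.32 × 0.1853 = 75.662 mL.
Additional alveolar pressure from trapping ≈ V_trapped / C = 75.662 / 81.664 = 0.9265 cmH2O.

0.9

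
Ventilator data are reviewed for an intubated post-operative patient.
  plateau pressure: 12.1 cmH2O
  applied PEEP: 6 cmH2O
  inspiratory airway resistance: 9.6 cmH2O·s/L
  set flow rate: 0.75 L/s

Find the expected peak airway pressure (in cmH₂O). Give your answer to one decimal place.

19.3

PIP = Pplat + Raw × flow = 12.1 + 9.6 × 0.75 = 12.1 + 7.2 = 19.3 cmH2O.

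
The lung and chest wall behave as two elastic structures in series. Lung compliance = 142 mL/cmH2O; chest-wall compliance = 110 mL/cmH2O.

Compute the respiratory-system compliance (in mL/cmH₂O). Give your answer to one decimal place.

Lung and chest wall are elastances in series: 1/Crs = 1/CL + 1/Ccw.
1/Crs = 1/142 + 1/110 = 0.01613.
Crs = 61.996 mL/cmH2O.

62.0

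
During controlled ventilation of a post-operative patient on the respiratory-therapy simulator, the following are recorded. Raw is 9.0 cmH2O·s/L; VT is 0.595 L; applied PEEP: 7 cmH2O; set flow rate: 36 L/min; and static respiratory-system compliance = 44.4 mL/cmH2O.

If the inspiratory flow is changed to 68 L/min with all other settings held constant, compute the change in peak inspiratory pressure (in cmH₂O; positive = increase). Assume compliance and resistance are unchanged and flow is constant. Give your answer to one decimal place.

Flow: 36 L/min ÷ 60 = 0.6 L/s.
New flow: 68 L/min ÷ 60 = 1.1333 L/s.
PIP = Vt/C + R·V̇ + PEEP (constant-flow equation of motion).
Only the resistive term changes: ΔPIP = R × ΔV̇ = 9.0 × (1.1333 − 0.6) = 9.0 × 0.5333 = 4.8 cmH2O.

4.8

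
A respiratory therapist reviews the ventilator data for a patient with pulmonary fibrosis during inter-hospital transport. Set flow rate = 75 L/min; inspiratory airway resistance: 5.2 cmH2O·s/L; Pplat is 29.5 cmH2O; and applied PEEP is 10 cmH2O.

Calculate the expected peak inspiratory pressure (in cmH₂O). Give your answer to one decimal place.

36.0

Flow: 75 L/min ÷ 60 = 1.25 L/s.
PIP = Pplat + Raw × flow = 29.5 + 5.2 × 1.25 = 29.5 + 6.5 = 36.0 cmH2O.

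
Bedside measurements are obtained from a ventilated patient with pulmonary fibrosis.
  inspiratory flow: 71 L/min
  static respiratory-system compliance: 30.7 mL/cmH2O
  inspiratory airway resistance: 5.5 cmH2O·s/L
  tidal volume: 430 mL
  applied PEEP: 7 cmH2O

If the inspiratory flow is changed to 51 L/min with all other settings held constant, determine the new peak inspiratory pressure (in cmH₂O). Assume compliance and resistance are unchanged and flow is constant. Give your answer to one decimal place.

Flow: 71 L/min ÷ 60 = 1.1833 L/s.
New flow: 51 L/min ÷ 60 = 0.85 L/s.
PIP = Vt/C + R·V̇ + PEEP (constant-flow equation of motion).
Only the resistive term changes: ΔPIP = R × ΔV̇ = 5.5 × (0.85 − 1.1833) = 5.5 × -0.3333 = -1.833 cmH2O.
Original PIP = 430/30.7 + 5.5×1.1833 + 7 = 27.515 cmH2O; new PIP = 27.515 + (-1.833) = 25.682 cmH2O.

25.7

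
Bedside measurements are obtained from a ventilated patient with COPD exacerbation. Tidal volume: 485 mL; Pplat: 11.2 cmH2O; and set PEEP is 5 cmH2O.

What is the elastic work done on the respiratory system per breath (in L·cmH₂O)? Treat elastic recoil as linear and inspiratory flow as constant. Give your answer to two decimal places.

1.50

Elastic work ≈ ½ × (Pplat − PEEP) × Vt = 0.5 × (11.2 − 5) × 0.485 L = 0.5 × 6.2 × 0.485 = 1.504 L·cmH2O.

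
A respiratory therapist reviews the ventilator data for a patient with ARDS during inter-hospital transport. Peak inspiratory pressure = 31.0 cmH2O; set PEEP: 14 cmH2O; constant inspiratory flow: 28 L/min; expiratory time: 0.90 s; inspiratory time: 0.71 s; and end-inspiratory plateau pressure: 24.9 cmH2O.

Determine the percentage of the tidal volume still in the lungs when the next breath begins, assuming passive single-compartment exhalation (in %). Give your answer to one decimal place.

10.4

Flow: 28 L/min ÷ 60 = 0.4667 L/s.
Vt = flow × Ti = 0.4667 L/s × 0.71 s × 1000 mL/L = 331.36 mL.
R = (PIP − Pplat)/V̇ = (31.0 − 24.9) / 0.4667 = 6.1/0.4667 = 13.07 cmH2O·s/L.
C = Vt/(Pplat − PEEP) = 331.36 / (24.9 − 14) = 331.36/10.9 = 30.4 mL/cmH2O.
τ = R × C = 13.07 × 0.0304 L/cmH2O = 0.3973 s.
Fraction remaining at end-expiration = e^(−Te/τ) = e^(−0.90/0.3973) = 0.1038 → 10.38%.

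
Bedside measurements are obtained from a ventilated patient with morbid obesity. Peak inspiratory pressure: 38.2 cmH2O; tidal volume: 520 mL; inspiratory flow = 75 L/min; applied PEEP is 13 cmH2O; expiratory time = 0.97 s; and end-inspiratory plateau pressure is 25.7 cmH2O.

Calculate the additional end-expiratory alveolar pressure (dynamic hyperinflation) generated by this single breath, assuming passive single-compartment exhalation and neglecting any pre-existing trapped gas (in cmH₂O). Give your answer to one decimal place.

Flow: 75 L/min ÷ 60 = 1.25 L/s.
R = (PIP − Pplat)/V̇ = (38.2 − 25.7) / 1.25 = 12.5/1.25 = 10.0 cmH2O·s/L.
C = Vt/(Pplat − PEEP) = 520.0 / (25.7 − 13) = 520.0/12.7 = 40.945 mL/cmH2O.
τ = R × C = 10.0 × 0.04095 L/cmH2O = 0.4095 s.
Fraction remaining = e^(−Te/τ) = e^(−0.97/0.4095) = 0.0936; trapped volume = 520.0 × 0.0936 = 48.672 mL.
Additional alveolar pressure from trapping ≈ V_trapped / C = 48.672 / 40.945 = 1.189 cmH2O.

1.2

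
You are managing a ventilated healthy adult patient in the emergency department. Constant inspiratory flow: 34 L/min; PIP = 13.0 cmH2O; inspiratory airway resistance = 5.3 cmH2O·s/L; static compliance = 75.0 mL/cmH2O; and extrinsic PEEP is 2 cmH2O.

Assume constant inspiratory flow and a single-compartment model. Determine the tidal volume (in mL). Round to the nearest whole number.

600

Flow: 34 L/min ÷ 60 = 0.5667 L/s.
Equation of motion (constant flow): PIP = Vt/C + R·V̇ + PEEP.
Vt/C = PIP − R·V̇ − PEEP = 13.0 − 3.004 − 2 = 7.996 cmH2O.
Vt = C × 7.996 = 75.0 × 7.996 = 599.7 mL.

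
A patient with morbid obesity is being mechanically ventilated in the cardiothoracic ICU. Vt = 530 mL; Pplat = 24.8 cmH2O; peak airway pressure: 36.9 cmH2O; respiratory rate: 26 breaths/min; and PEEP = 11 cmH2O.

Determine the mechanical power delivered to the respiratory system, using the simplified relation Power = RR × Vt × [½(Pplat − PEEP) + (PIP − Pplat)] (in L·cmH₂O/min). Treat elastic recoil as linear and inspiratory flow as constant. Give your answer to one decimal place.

261.8

Per-breath work = Vt × [½(Pplat−PEEP) + (PIP−Pplat)] = 0.530 × [0.5×13.8 + 12.1] = 0.530 × 19.0 = 10.07 L·cmH2O.
Power = 26 × 10.07 = 261.82 L·cmH2O/min.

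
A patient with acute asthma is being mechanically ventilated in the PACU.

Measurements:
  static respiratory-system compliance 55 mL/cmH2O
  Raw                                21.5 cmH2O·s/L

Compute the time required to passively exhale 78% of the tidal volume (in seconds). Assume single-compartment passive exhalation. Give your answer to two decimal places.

1.79

τ = R × C = 21.5 × 55 mL/cmH2O = 21.5 × 0.055 L/cmH2O = 1.183 s.
Exhaled fraction f = 1 − e^(−t/τ) → t = −τ·ln(1 − f) = −1.183·ln(0.22) = 1.791 s.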